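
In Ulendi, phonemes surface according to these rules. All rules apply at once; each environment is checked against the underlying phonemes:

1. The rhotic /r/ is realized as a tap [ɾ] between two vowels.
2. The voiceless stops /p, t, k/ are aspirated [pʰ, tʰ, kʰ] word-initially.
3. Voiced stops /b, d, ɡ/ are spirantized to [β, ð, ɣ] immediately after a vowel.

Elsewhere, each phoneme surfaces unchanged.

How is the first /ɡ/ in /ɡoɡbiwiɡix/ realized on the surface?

/ɡ/ (word-initial): rule 3 targets it, but not immediately after a vowel → unchanged [ɡ].

[ɡ]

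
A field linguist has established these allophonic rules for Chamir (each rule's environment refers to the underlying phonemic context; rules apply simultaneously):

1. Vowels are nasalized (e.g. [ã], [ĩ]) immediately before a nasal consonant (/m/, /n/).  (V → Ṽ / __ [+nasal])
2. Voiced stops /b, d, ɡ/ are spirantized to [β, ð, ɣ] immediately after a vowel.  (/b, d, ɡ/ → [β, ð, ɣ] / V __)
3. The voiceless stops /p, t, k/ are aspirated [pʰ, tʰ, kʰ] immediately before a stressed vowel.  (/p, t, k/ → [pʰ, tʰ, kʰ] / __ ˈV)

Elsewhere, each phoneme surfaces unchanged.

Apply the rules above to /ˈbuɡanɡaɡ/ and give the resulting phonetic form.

[ˈbuɣãnɡaɣ]

/b/ (word-initial) is in the target of rule 2 but the environment (immediately after a vowel) is not met → [b].
/u/ (between /b/ and /ɡ/) fails the environment for rule 1, so it stays [u].
/ɡ/ (between /u/ and /a/): immediately after a vowel, so rule 2 applies → [ɣ].
/a/ (between /ɡ/ and /n/) occurs before a nasal consonant → [ã] by rule 1.
/n/ stays [n].
/ɡ/ (between /n/ and /a/) fails the environment for rule 2, so it stays [ɡ].
/a/ (between /ɡ/ and /ɡ/) is in the target of rule 1 but the environment (before a nasal consonant) is not met → [a].
/ɡ/ meets the environment for rule 2 (immediately after a vowel) → [ɣ].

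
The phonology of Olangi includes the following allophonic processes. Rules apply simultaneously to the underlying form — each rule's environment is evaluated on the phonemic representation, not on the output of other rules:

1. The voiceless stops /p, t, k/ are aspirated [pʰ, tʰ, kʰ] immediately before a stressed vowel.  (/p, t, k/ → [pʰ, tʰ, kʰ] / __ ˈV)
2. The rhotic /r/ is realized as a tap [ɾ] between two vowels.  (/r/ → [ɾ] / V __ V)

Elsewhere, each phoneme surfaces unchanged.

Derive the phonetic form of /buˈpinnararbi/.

/b/ (word-initial): no rule targets it → [b].
/u/ (between /b/ and /p/): no rule targets it → [u].
/p/ — between /u/ and /i/, immediately before a stressed vowel — surfaces as [pʰ] (rule 1).
/i/ (between /p/ and /n/): no rule targets it → [i].
/n/ stays [n].
/n/ — not in any rule's target class → [n].
/a/ stays [a].
/r/ (between /a/ and /a/) occurs between two vowels → [ɾ] by rule 2.
/a/ (between /r/ and /r/): no rule targets it → [a].
/r/ (between /a/ and /b/) fails the environment for rule 2, so it stays [r].
/b/ (between /r/ and /i/) is unaffected → [b].
/i/ (word-final): no rule targets it → [i].

[buˈpʰinnaɾarbi]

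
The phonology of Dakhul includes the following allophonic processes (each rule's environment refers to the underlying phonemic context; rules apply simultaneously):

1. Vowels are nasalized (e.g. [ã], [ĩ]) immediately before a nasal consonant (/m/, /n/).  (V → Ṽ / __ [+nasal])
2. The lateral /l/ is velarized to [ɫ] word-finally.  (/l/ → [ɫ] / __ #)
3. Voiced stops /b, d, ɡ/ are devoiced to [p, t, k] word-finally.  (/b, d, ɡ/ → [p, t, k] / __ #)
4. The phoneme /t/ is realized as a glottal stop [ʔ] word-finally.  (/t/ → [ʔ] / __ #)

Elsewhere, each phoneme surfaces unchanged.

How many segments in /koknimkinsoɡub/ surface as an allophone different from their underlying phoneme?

Segments that undergo a rule: /i/ → [ĩ] (rule 1); /i/ → [ĩ] (rule 1); /b/ → [p] (rule 3).
All other segments surface unchanged.

3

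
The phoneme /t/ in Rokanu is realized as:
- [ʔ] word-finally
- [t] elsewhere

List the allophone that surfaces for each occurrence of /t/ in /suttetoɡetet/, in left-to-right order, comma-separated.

[t], [t], [t], [t], [ʔ]

Occurrence 1 (position 3): no conditioning environment matches → elsewhere allophone [t].
Occurrence 2 (position 4): no conditioning environment matches → elsewhere allophone [t].
Occurrence 3 (position 6): no conditioning environment matches → elsewhere allophone [t].
Occurrence 4 (position 10): no conditioning environment matches → elsewhere allophone [t].
Occurrence 5 (position 12): word-finally → [ʔ].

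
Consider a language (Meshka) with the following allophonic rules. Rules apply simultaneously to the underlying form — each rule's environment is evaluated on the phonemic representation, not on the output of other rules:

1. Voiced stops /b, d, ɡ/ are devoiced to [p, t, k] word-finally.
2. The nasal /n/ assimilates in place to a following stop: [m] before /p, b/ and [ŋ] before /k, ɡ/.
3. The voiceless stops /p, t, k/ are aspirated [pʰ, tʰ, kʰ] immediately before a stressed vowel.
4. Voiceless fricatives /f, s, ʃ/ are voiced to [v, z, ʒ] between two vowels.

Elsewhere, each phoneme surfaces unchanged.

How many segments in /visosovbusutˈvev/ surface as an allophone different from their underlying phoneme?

3

Segments that undergo a rule: /s/ → [z] (rule 4); /s/ → [z] (rule 4); /s/ → [z] (rule 4).
All other segments surface unchanged.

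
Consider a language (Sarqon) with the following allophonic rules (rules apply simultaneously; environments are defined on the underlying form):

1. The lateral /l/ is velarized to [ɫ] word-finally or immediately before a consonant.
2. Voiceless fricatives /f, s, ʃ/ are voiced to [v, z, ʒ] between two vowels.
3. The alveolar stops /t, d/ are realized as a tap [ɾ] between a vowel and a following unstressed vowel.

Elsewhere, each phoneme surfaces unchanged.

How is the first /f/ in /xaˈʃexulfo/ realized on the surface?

/f/ — between /l/ and /o/; rule 2 does not apply here → [f].

[f]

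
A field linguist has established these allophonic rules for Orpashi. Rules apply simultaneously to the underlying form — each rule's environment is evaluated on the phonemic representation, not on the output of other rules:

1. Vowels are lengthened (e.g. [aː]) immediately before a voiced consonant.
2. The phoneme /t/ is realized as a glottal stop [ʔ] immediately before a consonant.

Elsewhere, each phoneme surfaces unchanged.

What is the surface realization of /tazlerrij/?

/t/ (word-initial) is in the target of rule 2 but the environment (immediately before a consonant) is not met → [t].
/a/ — between /t/ and /z/, before a voiced consonant — surfaces as [aː] (rule 1).
/z/ — not in any rule's target class → [z].
/l/ — not in any rule's target class → [l].
/e/ — between /l/ and /r/, before a voiced consonant — surfaces as [eː] (rule 1).
/r/ (between /e/ and /r/) is unaffected → [r].
/r/ (between /r/ and /i/) is unaffected → [r].
/i/ (between /r/ and /j/) occurs before a voiced consonant → [iː] by rule 1.
/j/ (word-final) is unaffected → [j].

[taːzleːrriːj]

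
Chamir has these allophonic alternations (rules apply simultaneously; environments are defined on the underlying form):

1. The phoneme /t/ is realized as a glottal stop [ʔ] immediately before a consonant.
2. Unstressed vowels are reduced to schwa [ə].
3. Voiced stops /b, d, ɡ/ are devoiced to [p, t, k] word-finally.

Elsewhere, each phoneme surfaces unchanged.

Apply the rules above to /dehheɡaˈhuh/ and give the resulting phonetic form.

[dəhhəɡəˈhuh]

/d/ (word-initial) fails the environment for rule 3, so it stays [d].
Rule 2 applies to /e/ (between /d/ and /h/: in an unstressed syllable) → [ə].
/h/ (between /e/ and /h/) is unaffected → [h].
/h/ — not in any rule's target class → [h].
/e/ (between /h/ and /ɡ/): in an unstressed syllable, so rule 2 applies → [ə].
/ɡ/ — between /e/ and /a/; rule 3 does not apply here → [ɡ].
/a/ (between /ɡ/ and /h/) occurs in an unstressed syllable → [ə] by rule 2.
/h/ stays [h].
/u/ (between /h/ and /h/) fails the environment for rule 2, so it stays [u].
/h/ — not in any rule's target class → [h].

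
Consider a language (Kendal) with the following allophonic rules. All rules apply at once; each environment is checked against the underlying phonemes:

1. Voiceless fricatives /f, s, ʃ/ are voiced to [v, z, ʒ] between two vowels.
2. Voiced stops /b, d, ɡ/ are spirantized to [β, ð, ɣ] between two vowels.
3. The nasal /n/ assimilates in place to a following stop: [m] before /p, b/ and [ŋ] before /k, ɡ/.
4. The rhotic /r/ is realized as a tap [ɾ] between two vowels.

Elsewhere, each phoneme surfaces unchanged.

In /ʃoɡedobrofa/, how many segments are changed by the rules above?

3

Segments that undergo a rule: /ɡ/ → [ɣ] (rule 2); /d/ → [ð] (rule 2); /f/ → [v] (rule 1).
All other segments surface unchanged.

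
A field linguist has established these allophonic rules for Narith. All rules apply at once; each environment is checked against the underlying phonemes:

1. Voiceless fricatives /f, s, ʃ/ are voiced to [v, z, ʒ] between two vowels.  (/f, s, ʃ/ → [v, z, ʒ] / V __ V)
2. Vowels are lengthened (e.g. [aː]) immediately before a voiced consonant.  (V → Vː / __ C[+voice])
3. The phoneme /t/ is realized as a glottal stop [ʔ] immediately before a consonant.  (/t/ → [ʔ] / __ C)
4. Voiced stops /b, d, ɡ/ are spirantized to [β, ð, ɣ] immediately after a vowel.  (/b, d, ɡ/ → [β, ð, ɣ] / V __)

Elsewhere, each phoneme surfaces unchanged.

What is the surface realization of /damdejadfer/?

[daːmdeːjaːðfeːr]

/d/ (word-initial) is in the target of rule 4 but the environment (immediately after a vowel) is not met → [d].
/a/ — between /d/ and /m/, before a voiced consonant — surfaces as [aː] (rule 2).
/m/ — not in any rule's target class → [m].
/d/ (between /m/ and /e/) fails the environment for rule 4, so it stays [d].
Rule 2 applies to /e/ (between /d/ and /j/: before a voiced consonant) → [eː].
/j/ — not in any rule's target class → [j].
/a/ (between /j/ and /d/) occurs before a voiced consonant → [aː] by rule 2.
Rule 4 applies to /d/ (between /a/ and /f/: immediately after a vowel) → [ð].
/f/ (between /d/ and /e/) is in the target of rule 1 but the environment (between two vowels) is not met → [f].
Rule 2 applies to /e/ (between /f/ and /r/: before a voiced consonant) → [eː].
/r/ — not in any rule's target class → [r].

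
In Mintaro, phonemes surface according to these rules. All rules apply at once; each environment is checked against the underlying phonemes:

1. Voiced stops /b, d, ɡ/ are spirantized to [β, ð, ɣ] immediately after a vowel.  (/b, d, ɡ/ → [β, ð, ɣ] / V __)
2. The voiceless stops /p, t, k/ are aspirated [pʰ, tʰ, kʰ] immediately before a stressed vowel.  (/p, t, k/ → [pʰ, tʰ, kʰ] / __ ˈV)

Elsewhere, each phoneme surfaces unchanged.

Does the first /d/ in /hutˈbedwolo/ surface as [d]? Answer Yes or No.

/d/ meets the environment for rule 1 (immediately after a vowel) → [ð].
The actual realization is [ð], not [d].

No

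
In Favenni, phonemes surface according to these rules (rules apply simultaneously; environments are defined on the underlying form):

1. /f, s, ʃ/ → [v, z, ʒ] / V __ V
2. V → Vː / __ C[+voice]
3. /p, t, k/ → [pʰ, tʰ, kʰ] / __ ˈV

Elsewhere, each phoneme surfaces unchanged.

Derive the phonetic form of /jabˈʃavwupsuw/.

[jaːbˈʃaːvwupsuːw]

/j/ (word-initial): no rule targets it → [j].
/a/ — between /j/ and /b/, before a voiced consonant — surfaces as [aː] (rule 2).
/b/ (between /a/ and /ʃ/): no rule targets it → [b].
/ʃ/ — between /b/ and /a/; rule 1 does not apply here → [ʃ].
/a/ — between /ʃ/ and /v/, before a voiced consonant — surfaces as [aː] (rule 2).
/v/ — not in any rule's target class → [v].
/w/ stays [w].
/u/ (between /w/ and /p/) is in the target of rule 2 but the environment (before a voiced consonant) is not met → [u].
/p/ (between /u/ and /s/) is in the target of rule 3 but the environment (immediately before a stressed vowel) is not met → [p].
/s/ — between /p/ and /u/; rule 1 does not apply here → [s].
/u/ (between /s/ and /w/): before a voiced consonant, so rule 2 applies → [uː].
/w/ — not in any rule's target class → [w].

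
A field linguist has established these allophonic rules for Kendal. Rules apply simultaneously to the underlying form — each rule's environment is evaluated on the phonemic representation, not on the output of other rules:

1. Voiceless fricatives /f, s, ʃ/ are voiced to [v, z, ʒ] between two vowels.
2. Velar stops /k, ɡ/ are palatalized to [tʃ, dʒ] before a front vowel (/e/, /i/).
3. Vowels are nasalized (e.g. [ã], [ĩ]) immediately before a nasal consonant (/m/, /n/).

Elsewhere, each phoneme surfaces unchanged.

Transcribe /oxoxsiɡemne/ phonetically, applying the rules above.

/o/ (word-initial): rule 3 targets it, but not before a nasal consonant → unchanged [o].
/x/ stays [x].
/o/ (between /x/ and /x/) is in the target of rule 3 but the environment (before a nasal consonant) is not met → [o].
/x/ (between /o/ and /s/) is unaffected → [x].
/s/ (between /x/ and /i/) is in the target of rule 1 but the environment (between two vowels) is not met → [s].
/i/ (between /s/ and /ɡ/) is in the target of rule 3 but the environment (before a nasal consonant) is not met → [i].
/ɡ/ (between /i/ and /e/): before a front vowel, so rule 2 applies → [dʒ].
Rule 3 applies to /e/ (between /ɡ/ and /m/: before a nasal consonant) → [ẽ].
/m/ stays [m].
/n/ stays [n].
/e/ (word-final) fails the environment for rule 3, so it stays [e].

[oxoxsidʒẽmne]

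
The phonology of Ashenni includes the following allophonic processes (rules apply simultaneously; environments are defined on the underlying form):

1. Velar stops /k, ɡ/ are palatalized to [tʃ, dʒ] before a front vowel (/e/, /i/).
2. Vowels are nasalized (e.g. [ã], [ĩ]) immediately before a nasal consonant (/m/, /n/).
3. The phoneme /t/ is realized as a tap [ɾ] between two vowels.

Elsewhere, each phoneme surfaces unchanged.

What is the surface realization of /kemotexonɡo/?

[tʃẽmoɾexõnɡo]

/k/ — word-initial, before a front vowel — surfaces as [tʃ] (rule 1).
/e/ (between /k/ and /m/): before a nasal consonant, so rule 2 applies → [ẽ].
/m/ — not in any rule's target class → [m].
/o/ (between /m/ and /t/) fails the environment for rule 2, so it stays [o].
/t/ meets the environment for rule 3 (between two vowels) → [ɾ].
/e/ (between /t/ and /x/): rule 2 targets it, but not before a nasal consonant → unchanged [e].
/x/ — not in any rule's target class → [x].
/o/ meets the environment for rule 2 (before a nasal consonant) → [õ].
/n/ — not in any rule's target class → [n].
/ɡ/ (between /n/ and /o/): rule 1 targets it, but not before a front vowel → unchanged [ɡ].
/o/ (word-final): rule 2 targets it, but not before a nasal consonant → unchanged [o].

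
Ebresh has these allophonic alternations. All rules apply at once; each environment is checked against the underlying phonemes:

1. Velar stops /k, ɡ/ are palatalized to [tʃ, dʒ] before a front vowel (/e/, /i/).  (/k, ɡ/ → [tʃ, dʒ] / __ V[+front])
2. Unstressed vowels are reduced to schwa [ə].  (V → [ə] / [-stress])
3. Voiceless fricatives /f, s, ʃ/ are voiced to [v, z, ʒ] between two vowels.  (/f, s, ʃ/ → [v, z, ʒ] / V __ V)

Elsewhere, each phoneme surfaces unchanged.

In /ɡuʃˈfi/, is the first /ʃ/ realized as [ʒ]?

No

/ʃ/ (between /u/ and /f/): rule 3 targets it, but not between two vowels → unchanged [ʃ].
The actual realization is [ʃ], not [ʒ].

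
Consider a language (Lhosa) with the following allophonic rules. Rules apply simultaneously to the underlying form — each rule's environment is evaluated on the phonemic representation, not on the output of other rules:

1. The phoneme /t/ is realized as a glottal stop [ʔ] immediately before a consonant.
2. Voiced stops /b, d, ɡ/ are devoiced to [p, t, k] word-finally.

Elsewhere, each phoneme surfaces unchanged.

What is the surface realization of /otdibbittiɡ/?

[oʔdibbiʔtik]

/o/ — not in any rule's target class → [o].
Rule 1 applies to /t/ (between /o/ and /d/: immediately before a consonant) → [ʔ].
/d/ (between /t/ and /i/) fails the environment for rule 2, so it stays [d].
/i/ (between /d/ and /b/): no rule targets it → [i].
/b/ (between /i/ and /b/) is in the target of rule 2 but the environment (word-finally) is not met → [b].
/b/ (between /b/ and /i/) is in the target of rule 2 but the environment (word-finally) is not met → [b].
/i/ stays [i].
/t/ meets the environment for rule 1 (immediately before a consonant) → [ʔ].
/t/ (between /t/ and /i/) is in the target of rule 1 but the environment (immediately before a consonant) is not met → [t].
/i/ stays [i].
/ɡ/ (word-final) occurs word-finally → [k] by rule 2.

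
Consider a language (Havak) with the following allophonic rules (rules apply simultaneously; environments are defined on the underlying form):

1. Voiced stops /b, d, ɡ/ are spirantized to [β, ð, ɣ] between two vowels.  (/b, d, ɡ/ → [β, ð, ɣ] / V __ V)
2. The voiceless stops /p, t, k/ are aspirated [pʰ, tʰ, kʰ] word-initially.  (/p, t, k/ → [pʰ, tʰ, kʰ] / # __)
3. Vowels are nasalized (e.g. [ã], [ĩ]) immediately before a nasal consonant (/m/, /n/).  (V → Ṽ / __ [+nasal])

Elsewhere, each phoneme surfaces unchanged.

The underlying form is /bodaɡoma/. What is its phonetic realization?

/b/ — word-initial; rule 1 does not apply here → [b].
/o/ (between /b/ and /d/): rule 3 targets it, but not before a nasal consonant → unchanged [o].
/d/ — between /o/ and /a/, between two vowels — surfaces as [ð] (rule 1).
/a/ (between /d/ and /ɡ/) fails the environment for rule 3, so it stays [a].
/ɡ/ (between /a/ and /o/) occurs between two vowels → [ɣ] by rule 1.
/o/ (between /ɡ/ and /m/): before a nasal consonant, so rule 3 applies → [õ].
/m/ stays [m].
/a/ (word-final) fails the environment for rule 3, so it stays [a].

[boðaɣõma]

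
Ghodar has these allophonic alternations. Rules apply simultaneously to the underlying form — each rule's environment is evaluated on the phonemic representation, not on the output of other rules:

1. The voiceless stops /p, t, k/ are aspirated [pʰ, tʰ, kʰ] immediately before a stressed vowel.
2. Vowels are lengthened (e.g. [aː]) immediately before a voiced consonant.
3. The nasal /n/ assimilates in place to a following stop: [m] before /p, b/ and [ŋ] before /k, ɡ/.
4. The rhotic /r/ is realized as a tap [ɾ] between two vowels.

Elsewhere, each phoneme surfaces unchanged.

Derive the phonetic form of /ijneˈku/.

[iːjneˈkʰu]

/i/ (word-initial): before a voiced consonant, so rule 2 applies → [iː].
/j/ (between /i/ and /n/): no rule targets it → [j].
/n/ (between /j/ and /e/): rule 3 targets it, but not before a labial or velar stop → unchanged [n].
/e/ — between /n/ and /k/; rule 2 does not apply here → [e].
/k/ (between /e/ and /u/): immediately before a stressed vowel, so rule 1 applies → [kʰ].
/u/ (word-final) is in the target of rule 2 but the environment (before a voiced consonant) is not met → [u].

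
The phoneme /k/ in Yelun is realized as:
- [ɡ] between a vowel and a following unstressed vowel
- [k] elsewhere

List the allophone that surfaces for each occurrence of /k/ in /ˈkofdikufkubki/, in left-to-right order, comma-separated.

Occurrence 1 (position 1): no conditioning environment matches → elsewhere allophone [k].
Occurrence 2 (position 6): between a vowel and a following unstressed vowel → [ɡ].
Occurrence 3 (position 9): no conditioning environment matches → elsewhere allophone [k].
Occurrence 4 (position 12): no conditioning environment matches → elsewhere allophone [k].

[k], [ɡ], [k], [k]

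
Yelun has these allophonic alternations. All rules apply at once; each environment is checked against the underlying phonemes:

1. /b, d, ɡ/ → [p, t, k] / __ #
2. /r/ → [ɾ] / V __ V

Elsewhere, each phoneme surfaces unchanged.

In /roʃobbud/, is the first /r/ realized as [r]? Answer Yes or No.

Yes

/r/ — word-initial; rule 2 does not apply here → [r].
The actual realization is [r], which matches [r].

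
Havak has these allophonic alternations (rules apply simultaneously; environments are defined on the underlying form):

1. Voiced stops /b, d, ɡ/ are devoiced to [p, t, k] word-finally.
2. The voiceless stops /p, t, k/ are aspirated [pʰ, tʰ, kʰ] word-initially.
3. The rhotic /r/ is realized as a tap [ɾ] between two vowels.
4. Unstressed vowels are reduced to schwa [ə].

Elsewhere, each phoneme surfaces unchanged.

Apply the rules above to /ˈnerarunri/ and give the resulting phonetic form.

/n/ (word-initial): no rule targets it → [n].
/e/ (between /n/ and /r/) is in the target of rule 4 but the environment (in an unstressed syllable) is not met → [e].
/r/ — between /e/ and /a/, between two vowels — surfaces as [ɾ] (rule 3).
/a/ (between /r/ and /r/): in an unstressed syllable, so rule 4 applies → [ə].
/r/ (between /a/ and /u/) occurs between two vowels → [ɾ] by rule 3.
/u/ meets the environment for rule 4 (in an unstressed syllable) → [ə].
/n/ stays [n].
/r/ (between /n/ and /i/) fails the environment for rule 3, so it stays [r].
/i/ meets the environment for rule 4 (in an unstressed syllable) → [ə].

[ˈneɾəɾənrə]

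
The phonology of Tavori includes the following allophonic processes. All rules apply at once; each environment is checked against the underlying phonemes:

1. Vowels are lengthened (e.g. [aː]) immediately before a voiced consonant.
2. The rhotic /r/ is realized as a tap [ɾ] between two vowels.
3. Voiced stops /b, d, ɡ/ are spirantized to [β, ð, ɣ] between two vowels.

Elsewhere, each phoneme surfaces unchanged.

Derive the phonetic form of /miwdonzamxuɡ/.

[miːwdoːnzaːmxuːɡ]

Rule 1 applies to /i/ (between /m/ and /w/: before a voiced consonant) → [iː].
/d/ (between /w/ and /o/) is in the target of rule 3 but the environment (between two vowels) is not met → [d].
Rule 1 applies to /o/ (between /d/ and /n/: before a voiced consonant) → [oː].
/a/ (between /z/ and /m/) occurs before a voiced consonant → [aː] by rule 1.
/u/ — between /x/ and /ɡ/, before a voiced consonant — surfaces as [uː] (rule 1).
/ɡ/ (word-final): rule 3 targets it, but not between two vowels → unchanged [ɡ].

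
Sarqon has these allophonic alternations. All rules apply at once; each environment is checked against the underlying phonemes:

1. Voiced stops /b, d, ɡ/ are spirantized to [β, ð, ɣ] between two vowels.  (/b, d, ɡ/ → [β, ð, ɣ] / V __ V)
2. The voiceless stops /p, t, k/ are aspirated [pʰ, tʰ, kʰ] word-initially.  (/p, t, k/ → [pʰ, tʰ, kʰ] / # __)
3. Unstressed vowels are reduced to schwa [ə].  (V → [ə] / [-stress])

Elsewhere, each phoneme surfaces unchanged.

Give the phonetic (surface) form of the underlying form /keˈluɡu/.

/k/ (word-initial): word-initially, so rule 2 applies → [kʰ].
Rule 3 applies to /e/ (between /k/ and /l/: in an unstressed syllable) → [ə].
/u/ (between /l/ and /ɡ/): rule 3 targets it, but not in an unstressed syllable → unchanged [u].
/ɡ/ meets the environment for rule 1 (between two vowels) → [ɣ].
Rule 3 applies to /u/ (word-final: in an unstressed syllable) → [ə].

[kʰəˈluɣə]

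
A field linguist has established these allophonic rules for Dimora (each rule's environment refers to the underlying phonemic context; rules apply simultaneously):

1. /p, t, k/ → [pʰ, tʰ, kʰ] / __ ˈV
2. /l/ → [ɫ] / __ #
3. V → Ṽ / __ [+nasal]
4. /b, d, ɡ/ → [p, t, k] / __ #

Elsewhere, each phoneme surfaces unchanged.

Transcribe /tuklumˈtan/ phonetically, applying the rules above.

[tuklũmˈtʰãn]

/t/ — word-initial; rule 1 does not apply here → [t].
/u/ (between /t/ and /k/) is in the target of rule 3 but the environment (before a nasal consonant) is not met → [u].
/k/ — between /u/ and /l/; rule 1 does not apply here → [k].
/l/ (between /k/ and /u/) fails the environment for rule 2, so it stays [l].
/u/ meets the environment for rule 3 (before a nasal consonant) → [ũ].
/m/ (between /u/ and /t/) is unaffected → [m].
/t/ meets the environment for rule 1 (immediately before a stressed vowel) → [tʰ].
Rule 3 applies to /a/ (between /t/ and /n/: before a nasal consonant) → [ã].
/n/ stays [n].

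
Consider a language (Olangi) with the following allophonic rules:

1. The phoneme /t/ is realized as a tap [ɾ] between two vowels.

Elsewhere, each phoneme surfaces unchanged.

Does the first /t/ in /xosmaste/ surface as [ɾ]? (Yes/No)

No

/t/ (between /s/ and /e/) is in the target of rule 1 but the environment (between two vowels) is not met → [t].
The actual realization is [t], not [ɾ].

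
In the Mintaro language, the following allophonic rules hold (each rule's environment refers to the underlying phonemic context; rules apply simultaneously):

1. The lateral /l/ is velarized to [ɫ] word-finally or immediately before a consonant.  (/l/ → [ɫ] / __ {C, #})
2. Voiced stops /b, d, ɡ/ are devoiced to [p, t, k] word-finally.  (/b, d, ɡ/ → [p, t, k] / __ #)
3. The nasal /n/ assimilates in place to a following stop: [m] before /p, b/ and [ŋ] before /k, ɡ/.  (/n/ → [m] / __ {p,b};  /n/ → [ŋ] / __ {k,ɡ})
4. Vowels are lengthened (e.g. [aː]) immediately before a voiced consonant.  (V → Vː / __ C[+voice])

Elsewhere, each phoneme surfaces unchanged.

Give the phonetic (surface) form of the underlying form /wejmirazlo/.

/w/ stays [w].
/e/ (between /w/ and /j/): before a voiced consonant, so rule 4 applies → [eː].
/j/ (between /e/ and /m/) is unaffected → [j].
/m/ stays [m].
/i/ (between /m/ and /r/) occurs before a voiced consonant → [iː] by rule 4.
/r/ — not in any rule's target class → [r].
/a/ meets the environment for rule 4 (before a voiced consonant) → [aː].
/z/ stays [z].
/l/ (between /z/ and /o/) is in the target of rule 1 but the environment (word-finally or immediately before a consonant) is not met → [l].
/o/ — word-final; rule 4 does not apply here → [o].

[weːjmiːraːzlo]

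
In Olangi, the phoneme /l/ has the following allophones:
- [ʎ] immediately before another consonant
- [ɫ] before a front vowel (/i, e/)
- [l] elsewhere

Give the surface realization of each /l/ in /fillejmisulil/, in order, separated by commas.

[ʎ], [ɫ], [ɫ], [l]

Occurrence 1 (position 3): immediately before another consonant → [ʎ].
Occurrence 2 (position 4): before a front vowel (/i, e/) → [ɫ].
Occurrence 3 (position 11): before a front vowel (/i, e/) → [ɫ].
Occurrence 4 (position 13): no conditioning environment matches → elsewhere allophone [l].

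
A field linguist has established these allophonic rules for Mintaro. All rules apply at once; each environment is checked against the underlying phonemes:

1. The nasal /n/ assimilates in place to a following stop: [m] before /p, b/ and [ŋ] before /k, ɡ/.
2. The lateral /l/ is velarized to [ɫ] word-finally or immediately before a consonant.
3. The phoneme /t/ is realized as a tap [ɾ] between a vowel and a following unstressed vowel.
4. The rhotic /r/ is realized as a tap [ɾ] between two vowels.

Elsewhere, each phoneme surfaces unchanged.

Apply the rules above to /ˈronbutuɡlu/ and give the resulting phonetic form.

/r/ (word-initial): rule 4 targets it, but not between two vowels → unchanged [r].
Rule 1 applies to /n/ (between /o/ and /b/: before a labial or velar stop) → [m].
/t/ meets the environment for rule 3 (between a vowel and a following unstressed vowel) → [ɾ].
/l/ (between /ɡ/ and /u/) is in the target of rule 2 but the environment (word-finally or immediately before a consonant) is not met → [l].

[ˈrombuɾuɡlu]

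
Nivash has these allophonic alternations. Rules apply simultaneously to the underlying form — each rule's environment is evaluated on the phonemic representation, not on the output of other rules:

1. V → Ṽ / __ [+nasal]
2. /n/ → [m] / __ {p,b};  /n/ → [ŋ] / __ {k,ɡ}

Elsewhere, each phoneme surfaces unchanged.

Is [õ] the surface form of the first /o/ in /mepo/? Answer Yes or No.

/o/ (word-final): rule 1 targets it, but not before a nasal consonant → unchanged [o].
The actual realization is [o], not [õ].

No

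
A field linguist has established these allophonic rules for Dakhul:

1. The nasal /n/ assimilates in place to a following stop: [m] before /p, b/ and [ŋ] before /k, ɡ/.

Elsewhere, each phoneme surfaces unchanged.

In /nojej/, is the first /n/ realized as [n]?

Yes

/n/ (word-initial): rule 1 targets it, but not before a labial or velar stop → unchanged [n].
The actual realization is [n], which matches [n].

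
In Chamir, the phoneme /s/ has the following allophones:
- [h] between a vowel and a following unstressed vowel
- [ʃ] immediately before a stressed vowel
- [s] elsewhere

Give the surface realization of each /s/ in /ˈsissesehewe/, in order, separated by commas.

[ʃ], [s], [s], [h]

Occurrence 1 (position 1): immediately before a stressed vowel → [ʃ].
Occurrence 2 (position 3): no conditioning environment matches → elsewhere allophone [s].
Occurrence 3 (position 4): no conditioning environment matches → elsewhere allophone [s].
Occurrence 4 (position 6): between a vowel and a following unstressed vowel → [h].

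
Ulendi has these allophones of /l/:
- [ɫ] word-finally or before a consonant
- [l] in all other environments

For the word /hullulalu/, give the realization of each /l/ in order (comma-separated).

Occurrence 1 (position 3): word-finally or before a consonant → [ɫ].
Occurrence 2 (position 4): no conditioning environment matches → elsewhere allophone [l].
Occurrence 3 (position 6): no conditioning environment matches → elsewhere allophone [l].
Occurrence 4 (position 8): no conditioning environment matches → elsewhere allophone [l].

[ɫ], [l], [l], [l]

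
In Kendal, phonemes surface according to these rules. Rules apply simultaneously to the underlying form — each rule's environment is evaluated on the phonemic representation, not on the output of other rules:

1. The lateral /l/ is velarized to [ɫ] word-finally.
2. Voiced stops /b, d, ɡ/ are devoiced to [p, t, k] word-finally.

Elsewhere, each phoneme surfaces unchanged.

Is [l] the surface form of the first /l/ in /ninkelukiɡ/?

/l/ (between /e/ and /u/) fails the environment for rule 1, so it stays [l].
The actual realization is [l], which matches [l].

Yes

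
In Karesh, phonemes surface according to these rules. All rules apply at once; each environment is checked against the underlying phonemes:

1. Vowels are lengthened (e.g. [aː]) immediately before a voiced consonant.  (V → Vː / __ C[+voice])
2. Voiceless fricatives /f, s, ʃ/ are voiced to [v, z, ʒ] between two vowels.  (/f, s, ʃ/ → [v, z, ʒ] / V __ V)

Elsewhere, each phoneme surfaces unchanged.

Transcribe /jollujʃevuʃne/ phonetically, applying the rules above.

/j/ (word-initial) is unaffected → [j].
/o/ (between /j/ and /l/) occurs before a voiced consonant → [oː] by rule 1.
/l/ — not in any rule's target class → [l].
/l/ — not in any rule's target class → [l].
/u/ — between /l/ and /j/, before a voiced consonant — surfaces as [uː] (rule 1).
/j/ (between /u/ and /ʃ/) is unaffected → [j].
/ʃ/ (between /j/ and /e/) is in the target of rule 2 but the environment (between two vowels) is not met → [ʃ].
/e/ meets the environment for rule 1 (before a voiced consonant) → [eː].
/v/ (between /e/ and /u/) is unaffected → [v].
/u/ (between /v/ and /ʃ/) fails the environment for rule 1, so it stays [u].
/ʃ/ (between /u/ and /n/) fails the environment for rule 2, so it stays [ʃ].
/n/ (between /ʃ/ and /e/): no rule targets it → [n].
/e/ (word-final) is in the target of rule 1 but the environment (before a voiced consonant) is not met → [e].

[joːlluːjʃeːvuʃne]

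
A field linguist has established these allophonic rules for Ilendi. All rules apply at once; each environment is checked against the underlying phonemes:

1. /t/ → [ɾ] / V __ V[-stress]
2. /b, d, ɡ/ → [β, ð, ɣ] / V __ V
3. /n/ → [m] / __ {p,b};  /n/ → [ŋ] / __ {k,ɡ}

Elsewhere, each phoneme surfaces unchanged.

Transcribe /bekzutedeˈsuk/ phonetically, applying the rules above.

[bekzuɾeðeˈsuk]

/b/ — word-initial; rule 2 does not apply here → [b].
/e/ stays [e].
/k/ — not in any rule's target class → [k].
/z/ (between /k/ and /u/) is unaffected → [z].
/u/ — not in any rule's target class → [u].
Rule 1 applies to /t/ (between /u/ and /e/: between a vowel and a following unstressed vowel) → [ɾ].
/e/ — not in any rule's target class → [e].
/d/ meets the environment for rule 2 (between two vowels) → [ð].
/e/ — not in any rule's target class → [e].
/s/ (between /e/ and /u/): no rule targets it → [s].
/u/ (between /s/ and /k/): no rule targets it → [u].
/k/ stays [k].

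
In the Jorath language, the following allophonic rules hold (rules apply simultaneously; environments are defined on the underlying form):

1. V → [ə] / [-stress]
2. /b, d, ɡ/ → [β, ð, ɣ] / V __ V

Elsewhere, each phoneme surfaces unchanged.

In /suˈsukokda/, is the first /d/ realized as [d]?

Yes

/d/ (between /k/ and /a/): rule 2 targets it, but not between two vowels → unchanged [d].
The actual realization is [d], which matches [d].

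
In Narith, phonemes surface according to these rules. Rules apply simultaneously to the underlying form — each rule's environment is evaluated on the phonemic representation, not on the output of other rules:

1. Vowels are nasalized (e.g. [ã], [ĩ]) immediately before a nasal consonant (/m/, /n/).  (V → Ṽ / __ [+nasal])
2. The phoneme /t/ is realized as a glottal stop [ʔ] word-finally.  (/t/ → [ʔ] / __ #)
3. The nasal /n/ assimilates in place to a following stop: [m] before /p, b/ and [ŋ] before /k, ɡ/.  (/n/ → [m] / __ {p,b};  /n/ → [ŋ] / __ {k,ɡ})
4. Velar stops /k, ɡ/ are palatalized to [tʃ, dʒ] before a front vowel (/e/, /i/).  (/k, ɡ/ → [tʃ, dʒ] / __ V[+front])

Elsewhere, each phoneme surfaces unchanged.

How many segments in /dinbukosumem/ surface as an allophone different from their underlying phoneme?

Segments that undergo a rule: /i/ → [ĩ] (rule 1); /n/ → [m] (rule 3); /u/ → [ũ] (rule 1); /e/ → [ẽ] (rule 1).
All other segments surface unchanged.

4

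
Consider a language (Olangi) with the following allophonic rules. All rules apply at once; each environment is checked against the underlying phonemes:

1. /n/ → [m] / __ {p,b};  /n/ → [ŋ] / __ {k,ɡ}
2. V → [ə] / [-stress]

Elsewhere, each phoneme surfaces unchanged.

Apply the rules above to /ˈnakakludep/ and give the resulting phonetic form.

[ˈnakəklədəp]

/n/ (word-initial) fails the environment for rule 1, so it stays [n].
/a/ (between /n/ and /k/): rule 2 targets it, but not in an unstressed syllable → unchanged [a].
/a/ — between /k/ and /k/, in an unstressed syllable — surfaces as [ə] (rule 2).
/u/ meets the environment for rule 2 (in an unstressed syllable) → [ə].
Rule 2 applies to /e/ (between /d/ and /p/: in an unstressed syllable) → [ə].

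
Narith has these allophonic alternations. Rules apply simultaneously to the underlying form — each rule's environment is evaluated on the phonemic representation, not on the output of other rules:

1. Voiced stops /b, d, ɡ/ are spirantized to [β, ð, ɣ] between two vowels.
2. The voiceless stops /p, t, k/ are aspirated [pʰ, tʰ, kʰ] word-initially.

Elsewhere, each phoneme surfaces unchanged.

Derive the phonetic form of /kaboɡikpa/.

/k/ (word-initial): word-initially, so rule 2 applies → [kʰ].
Rule 1 applies to /b/ (between /a/ and /o/: between two vowels) → [β].
/ɡ/ — between /o/ and /i/, between two vowels — surfaces as [ɣ] (rule 1).
/k/ (between /i/ and /p/): rule 2 targets it, but not word-initially → unchanged [k].
/p/ (between /k/ and /a/) is in the target of rule 2 but the environment (word-initially) is not met → [p].

[kʰaβoɣikpa]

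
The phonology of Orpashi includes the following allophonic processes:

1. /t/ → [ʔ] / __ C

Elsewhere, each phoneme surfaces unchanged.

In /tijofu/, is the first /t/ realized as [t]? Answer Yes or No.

/t/ — word-initial; rule 1 does not apply here → [t].
The actual realization is [t], which matches [t].

Yes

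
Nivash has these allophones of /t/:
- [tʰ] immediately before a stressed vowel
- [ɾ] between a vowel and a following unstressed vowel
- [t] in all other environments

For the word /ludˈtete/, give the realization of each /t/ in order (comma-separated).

Occurrence 1 (position 4): immediately before a stressed vowel → [tʰ].
Occurrence 2 (position 6): between a vowel and an unstressed vowel → [ɾ].

[tʰ], [ɾ]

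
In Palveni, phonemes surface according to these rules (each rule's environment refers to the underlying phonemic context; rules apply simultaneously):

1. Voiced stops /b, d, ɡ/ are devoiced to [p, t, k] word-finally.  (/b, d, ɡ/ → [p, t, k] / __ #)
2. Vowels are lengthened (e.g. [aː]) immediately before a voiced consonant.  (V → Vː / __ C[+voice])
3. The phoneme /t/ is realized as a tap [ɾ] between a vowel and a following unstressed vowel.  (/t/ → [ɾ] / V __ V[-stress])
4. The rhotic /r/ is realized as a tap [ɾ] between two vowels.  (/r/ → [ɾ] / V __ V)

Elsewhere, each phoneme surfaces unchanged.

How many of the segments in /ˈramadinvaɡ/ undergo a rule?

Segments that undergo a rule: /a/ → [aː] (rule 2); /a/ → [aː] (rule 2); /i/ → [iː] (rule 2); /a/ → [aː] (rule 2); /ɡ/ → [k] (rule 1).
All other segments surface unchanged.

5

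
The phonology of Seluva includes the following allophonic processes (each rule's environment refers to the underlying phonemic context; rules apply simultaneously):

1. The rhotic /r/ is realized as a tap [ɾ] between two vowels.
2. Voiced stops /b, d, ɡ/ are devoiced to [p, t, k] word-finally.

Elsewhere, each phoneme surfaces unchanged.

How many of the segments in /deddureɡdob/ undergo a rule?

2

Segments that undergo a rule: /r/ → [ɾ] (rule 1); /b/ → [p] (rule 2).
All other segments surface unchanged.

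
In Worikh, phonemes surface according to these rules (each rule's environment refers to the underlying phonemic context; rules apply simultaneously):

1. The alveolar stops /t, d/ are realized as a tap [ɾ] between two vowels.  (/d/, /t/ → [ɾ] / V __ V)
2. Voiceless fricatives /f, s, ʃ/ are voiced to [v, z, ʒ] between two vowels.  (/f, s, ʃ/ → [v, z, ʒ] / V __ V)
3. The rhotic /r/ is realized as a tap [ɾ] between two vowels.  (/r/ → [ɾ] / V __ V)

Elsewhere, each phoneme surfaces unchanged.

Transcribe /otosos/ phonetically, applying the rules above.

[oɾozos]

/o/ (word-initial) is unaffected → [o].
/t/ (between /o/ and /o/) occurs between two vowels → [ɾ] by rule 1.
/o/ (between /t/ and /s/) is unaffected → [o].
/s/ — between /o/ and /o/, between two vowels — surfaces as [z] (rule 2).
/o/ (between /s/ and /s/) is unaffected → [o].
/s/ (word-final) is in the target of rule 2 but the environment (between two vowels) is not met → [s].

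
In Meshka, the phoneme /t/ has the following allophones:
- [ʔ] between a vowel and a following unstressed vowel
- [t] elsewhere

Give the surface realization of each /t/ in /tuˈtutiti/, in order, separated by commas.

Occurrence 1 (position 1): no conditioning environment matches → elsewhere allophone [t].
Occurrence 2 (position 3): no conditioning environment matches → elsewhere allophone [t].
Occurrence 3 (position 5): between a vowel and a following unstressed vowel → [ʔ].
Occurrence 4 (position 7): between a vowel and a following unstressed vowel → [ʔ].

[t], [t], [ʔ], [ʔ]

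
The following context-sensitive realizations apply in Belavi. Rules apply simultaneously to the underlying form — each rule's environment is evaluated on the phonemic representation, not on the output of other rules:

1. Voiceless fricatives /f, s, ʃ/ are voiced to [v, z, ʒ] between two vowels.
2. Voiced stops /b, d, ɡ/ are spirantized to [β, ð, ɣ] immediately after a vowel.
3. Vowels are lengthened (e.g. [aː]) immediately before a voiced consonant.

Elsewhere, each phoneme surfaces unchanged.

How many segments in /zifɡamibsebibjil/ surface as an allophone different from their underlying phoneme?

Segments that undergo a rule: /a/ → [aː] (rule 3); /i/ → [iː] (rule 3); /b/ → [β] (rule 2); /e/ → [eː] (rule 3); /b/ → [β] (rule 2); /i/ → [iː] (rule 3); /b/ → [β] (rule 2); /i/ → [iː] (rule 3).
All other segments surface unchanged.

8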